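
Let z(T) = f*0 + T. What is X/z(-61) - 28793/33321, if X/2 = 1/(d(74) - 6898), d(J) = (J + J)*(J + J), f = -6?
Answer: -4392699980/5083485081 ≈ -0.86411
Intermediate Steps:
z(T) = T (z(T) = -6*0 + T = 0 + T = T)
d(J) = 4*J² (d(J) = (2*J)*(2*J) = 4*J²)
X = 1/7503 (X = 2/(4*74² - 6898) = 2/(4*5476 - 6898) = 2/(21904 - 6898) = 2/15006 = 2*(1/15006) = 1/7503 ≈ 0.00013328)
X/z(-61) - 28793/33321 = (1/7503)/(-61) - 28793/33321 = (1/7503)*(-1/61) - 28793*1/33321 = -1/457683 - 28793/33321 = -4392699980/5083485081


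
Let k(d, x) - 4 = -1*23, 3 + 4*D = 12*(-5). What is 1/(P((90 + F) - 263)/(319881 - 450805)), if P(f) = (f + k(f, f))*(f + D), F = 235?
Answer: -523696/7955 ≈ -65.832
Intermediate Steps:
D = -63/4 (D = -3/4 + (12*(-5))/4 = -3/4 + (1/4)*(-60) = -3/4 - 15 = -63/4 ≈ -15.750)
k(d, x) = -19 (k(d, x) = 4 - 1*23 = 4 - 23 = -19)
P(f) = (-19 + f)*(-63/4 + f) (P(f) = (f - 19)*(f - 63/4) = (-19 + f)*(-63/4 + f))
1/(P((90 + F) - 263)/(319881 - 450805)) = 1/((1197/4 + ((90 + 235) - 263)**2 - 139*((90 + 235) - 263)/4)/(319881 - 450805)) = 1/((1197/4 + (325 - 263)**2 - 139*(325 - 263)/4)/(-130924)) = 1/((1197/4 + 62**2 - 139/4*62)*(-1/130924)) = 1/((1197/4 + 3844 - 4309/2)*(-1/130924)) = 1/((7955/4)*(-1/130924)) = 1/(-7955/523696) = -523696/7955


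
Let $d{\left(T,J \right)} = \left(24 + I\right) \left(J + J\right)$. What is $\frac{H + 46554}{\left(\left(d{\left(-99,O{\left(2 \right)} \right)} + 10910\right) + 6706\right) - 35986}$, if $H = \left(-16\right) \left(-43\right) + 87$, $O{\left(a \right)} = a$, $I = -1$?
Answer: $- \frac{2491}{962} \approx -2.5894$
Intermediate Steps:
$H = 775$ ($H = 688 + 87 = 775$)
$d{\left(T,J \right)} = 46 J$ ($d{\left(T,J \right)} = \left(24 - 1\right) \left(J + J\right) = 23 \cdot 2 J = 46 J$)
$\frac{H + 46554}{\left(\left(d{\left(-99,O{\left(2 \right)} \right)} + 10910\right) + 6706\right) - 35986} = \frac{775 + 46554}{\left(\left(46 \cdot 2 + 10910\right) + 6706\right) - 35986} = \frac{47329}{\left(\left(92 + 10910\right) + 6706\right) - 35986} = \frac{47329}{\left(11002 + 6706\right) - 35986} = \frac{47329}{17708 - 35986} = \frac{47329}{-18278} = 47329 \left(- \frac{1}{18278}\right) = - \frac{2491}{962}$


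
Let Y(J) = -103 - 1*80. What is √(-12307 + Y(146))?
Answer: I*√12490 ≈ 111.76*I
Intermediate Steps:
Y(J) = -183 (Y(J) = -103 - 80 = -183)
√(-12307 + Y(146)) = √(-12307 - 183) = √(-12490) = I*√12490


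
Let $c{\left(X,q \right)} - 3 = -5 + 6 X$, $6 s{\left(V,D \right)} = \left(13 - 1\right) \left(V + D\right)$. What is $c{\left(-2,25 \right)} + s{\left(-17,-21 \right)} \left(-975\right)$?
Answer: $74086$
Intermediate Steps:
$s{\left(V,D \right)} = 2 D + 2 V$ ($s{\left(V,D \right)} = \frac{\left(13 - 1\right) \left(V + D\right)}{6} = \frac{12 \left(D + V\right)}{6} = \frac{12 D + 12 V}{6} = 2 D + 2 V$)
$c{\left(X,q \right)} = -2 + 6 X$ ($c{\left(X,q \right)} = 3 + \left(-5 + 6 X\right) = -2 + 6 X$)
$c{\left(-2,25 \right)} + s{\left(-17,-21 \right)} \left(-975\right) = \left(-2 + 6 \left(-2\right)\right) + \left(2 \left(-21\right) + 2 \left(-17\right)\right) \left(-975\right) = \left(-2 - 12\right) + \left(-42 - 34\right) \left(-975\right) = -14 - -74100 = -14 + 74100 = 74086$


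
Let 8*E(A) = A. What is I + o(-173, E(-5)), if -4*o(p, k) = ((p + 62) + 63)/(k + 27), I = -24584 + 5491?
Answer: -4028527/211 ≈ -19093.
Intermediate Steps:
E(A) = A/8
I = -19093
o(p, k) = -(125 + p)/(4*(27 + k)) (o(p, k) = -((p + 62) + 63)/(4*(k + 27)) = -((62 + p) + 63)/(4*(27 + k)) = -(125 + p)/(4*(27 + k)))
I + o(-173, E(-5)) = -19093 + (-125 - 1*(-173))/(4*(27 + (⅛)*(-5))) = -19093 + (-125 + 173)/(4*(27 - 5/8)) = -19093 + (¼)*48/(211/8) = -19093 + (¼)*(8/211)*48 = -19093 + 96/211 = -4028527/211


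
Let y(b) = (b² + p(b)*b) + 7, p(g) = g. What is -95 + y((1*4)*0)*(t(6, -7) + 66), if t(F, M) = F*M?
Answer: 73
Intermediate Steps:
y(b) = 7 + 2*b² (y(b) = (b² + b*b) + 7 = (b² + b²) + 7 = 2*b² + 7 = 7 + 2*b²)
-95 + y((1*4)*0)*(t(6, -7) + 66) = -95 + (7 + 2*((1*4)*0)²)*(6*(-7) + 66) = -95 + (7 + 2*(4*0)²)*(-42 + 66) = -95 + (7 + 2*0²)*24 = -95 + (7 + 2*0)*24 = -95 + (7 + 0)*24 = -95 + 7*24 = -95 + 168 = 73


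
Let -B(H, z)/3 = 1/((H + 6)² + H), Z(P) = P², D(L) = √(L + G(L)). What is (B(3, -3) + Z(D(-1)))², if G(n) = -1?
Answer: 3249/784 ≈ 4.1441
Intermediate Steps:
D(L) = √(-1 + L) (D(L) = √(L - 1) = √(-1 + L))
B(H, z) = -3/(H + (6 + H)²) (B(H, z) = -3/((H + 6)² + H) = -3/((6 + H)² + H) = -3/(H + (6 + H)²))
(B(3, -3) + Z(D(-1)))² = (-3/(3 + (6 + 3)²) + (√(-1 - 1))²)² = (-3/(3 + 9²) + (√(-2))²)² = (-3/(3 + 81) + (I*√2)²)² = (-3/84 - 2)² = (-3*1/84 - 2)² = (-1/28 - 2)² = (-57/28)² = 3249/784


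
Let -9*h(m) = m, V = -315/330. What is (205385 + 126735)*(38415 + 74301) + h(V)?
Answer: 2470725702727/66 ≈ 3.7435e+10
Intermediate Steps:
V = -21/22 (V = -315*1/330 = -21/22 ≈ -0.95455)
h(m) = -m/9
(205385 + 126735)*(38415 + 74301) + h(V) = (205385 + 126735)*(38415 + 74301) - 1/9*(-21/22) = 332120*112716 + 7/66 = 37435237920 + 7/66 = 2470725702727/66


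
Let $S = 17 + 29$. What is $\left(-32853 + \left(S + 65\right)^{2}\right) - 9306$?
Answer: $-29838$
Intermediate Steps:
$S = 46$
$\left(-32853 + \left(S + 65\right)^{2}\right) - 9306 = \left(-32853 + \left(46 + 65\right)^{2}\right) - 9306 = \left(-32853 + 111^{2}\right) - 9306 = \left(-32853 + 12321\right) - 9306 = -20532 - 9306 = -29838$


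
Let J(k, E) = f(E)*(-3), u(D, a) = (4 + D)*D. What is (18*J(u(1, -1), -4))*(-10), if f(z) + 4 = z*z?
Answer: 6480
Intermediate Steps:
f(z) = -4 + z² (f(z) = -4 + z*z = -4 + z²)
u(D, a) = D*(4 + D)
J(k, E) = 12 - 3*E² (J(k, E) = (-4 + E²)*(-3) = 12 - 3*E²)
(18*J(u(1, -1), -4))*(-10) = (18*(12 - 3*(-4)²))*(-10) = (18*(12 - 3*16))*(-10) = (18*(12 - 48))*(-10) = (18*(-36))*(-10) = -648*(-10) = 6480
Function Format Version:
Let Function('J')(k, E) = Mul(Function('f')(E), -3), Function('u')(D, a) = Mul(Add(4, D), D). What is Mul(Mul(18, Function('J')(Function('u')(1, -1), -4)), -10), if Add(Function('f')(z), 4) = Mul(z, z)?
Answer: 6480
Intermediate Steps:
Function('f')(z) = Add(-4, Pow(z, 2)) (Function('f')(z) = Add(-4, Mul(z, z)) = Add(-4, Pow(z, 2)))
Function('u')(D, a) = Mul(D, Add(4, D))
Function('J')(k, E) = Add(12, Mul(-3, Pow(E, 2))) (Function('J')(k, E) = Mul(Add(-4, Pow(E, 2)), -3) = Add(12, Mul(-3, Pow(E, 2))))
Mul(Mul(18, Function('J')(Function('u')(1, -1), -4)), -10) = Mul(Mul(18, Add(12, Mul(-3, Pow(-4, 2)))), -10) = Mul(Mul(18, Add(12, Mul(-3, 16))), -10) = Mul(Mul(18, Add(12, -48)), -10) = Mul(Mul(18, -36), -10) = Mul(-648, -10) = 6480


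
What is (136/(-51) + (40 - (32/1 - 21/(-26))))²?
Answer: 124609/6084 ≈ 20.481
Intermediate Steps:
(136/(-51) + (40 - (32/1 - 21/(-26))))² = (136*(-1/51) + (40 - (32*1 - 21*(-1/26))))² = (-8/3 + (40 - (32 + 21/26)))² = (-8/3 + (40 - 1*853/26))² = (-8/3 + (40 - 853/26))² = (-8/3 + 187/26)² = (353/78)² = 124609/6084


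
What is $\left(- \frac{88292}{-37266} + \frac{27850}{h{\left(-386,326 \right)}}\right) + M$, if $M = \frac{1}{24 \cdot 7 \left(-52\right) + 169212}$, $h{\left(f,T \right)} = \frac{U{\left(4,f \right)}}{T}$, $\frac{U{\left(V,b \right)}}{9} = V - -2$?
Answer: $\frac{1508235952190987}{8970447924} \approx 1.6813 \cdot 10^{5}$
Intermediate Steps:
$U{\left(V,b \right)} = 18 + 9 V$ ($U{\left(V,b \right)} = 9 \left(V - -2\right) = 9 \left(V + 2\right) = 9 \left(2 + V\right) = 18 + 9 V$)
$h{\left(f,T \right)} = \frac{54}{T}$ ($h{\left(f,T \right)} = \frac{18 + 9 \cdot 4}{T} = \frac{18 + 36}{T} = \frac{54}{T}$)
$M = \frac{1}{160476}$ ($M = \frac{1}{168 \left(-52\right) + 169212} = \frac{1}{-8736 + 169212} = \frac{1}{160476} \approx 6.2315 \cdot 10^{-6}$)
$\left(- \frac{88292}{-37266} + \frac{27850}{h{\left(-386,326 \right)}}\right) + M = \left(- \frac{88292}{-37266} + \frac{27850}{54 \cdot \frac{1}{326}}\right) + \frac{1}{160476} = \left(\left(-88292\right) \left(- \frac{1}{37266}\right) + \frac{27850}{54 \cdot \frac{1}{326}}\right) + \frac{1}{160476} = \left(\frac{44146}{18633} + \frac{27850}{\frac{27}{163}}\right) + \frac{1}{160476} = \left(\frac{44146}{18633} + 27850 \cdot \frac{163}{27}\right) + \frac{1}{160476} = \left(\frac{44146}{18633} + \frac{4539550}{27}\right) + \frac{1}{160476} = \frac{28195542364}{167697} + \frac{1}{160476} = \frac{1508235952190987}{8970447924}$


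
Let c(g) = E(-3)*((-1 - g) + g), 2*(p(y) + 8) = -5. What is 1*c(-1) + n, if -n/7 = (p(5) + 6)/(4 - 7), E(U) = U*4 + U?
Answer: 9/2 ≈ 4.5000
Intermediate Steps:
E(U) = 5*U (E(U) = 4*U + U = 5*U)
p(y) = -21/2 (p(y) = -8 + (1/2)*(-5) = -8 - 5/2 = -21/2)
c(g) = 15 (c(g) = (5*(-3))*((-1 - g) + g) = -15*(-1) = 15)
n = -21/2 (n = -7*(-21/2 + 6)/(4 - 7) = -(-63)/(2*(-3)) = -(-63)*(-1)/(2*3) = -7*3/2 = -21/2 ≈ -10.500)
1*c(-1) + n = 1*15 - 21/2 = 15 - 21/2 = 9/2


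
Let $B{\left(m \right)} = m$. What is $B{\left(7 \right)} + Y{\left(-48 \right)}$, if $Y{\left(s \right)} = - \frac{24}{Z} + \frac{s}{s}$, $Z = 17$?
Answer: $\frac{112}{17} \approx 6.5882$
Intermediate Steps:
$Y{\left(s \right)} = - \frac{7}{17}$ ($Y{\left(s \right)} = - \frac{24}{17} + \frac{s}{s} = \left(-24\right) \frac{1}{17} + 1 = - \frac{24}{17} + 1 = - \frac{7}{17}$)
$B{\left(7 \right)} + Y{\left(-48 \right)} = 7 - \frac{7}{17} = \frac{112}{17}$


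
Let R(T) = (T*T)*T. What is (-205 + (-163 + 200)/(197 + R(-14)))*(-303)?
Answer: 52739372/849 ≈ 62119.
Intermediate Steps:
R(T) = T**3 (R(T) = T**2*T = T**3)
(-205 + (-163 + 200)/(197 + R(-14)))*(-303) = (-205 + (-163 + 200)/(197 + (-14)**3))*(-303) = (-205 + 37/(197 - 2744))*(-303) = (-205 + 37/(-2547))*(-303) = (-205 + 37*(-1/2547))*(-303) = (-205 - 37/2547)*(-303) = -522172/2547*(-303) = 52739372/849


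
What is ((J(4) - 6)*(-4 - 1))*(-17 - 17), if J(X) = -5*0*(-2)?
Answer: -1020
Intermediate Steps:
J(X) = 0 (J(X) = 0*(-2) = 0)
((J(4) - 6)*(-4 - 1))*(-17 - 17) = ((0 - 6)*(-4 - 1))*(-17 - 17) = -6*(-5)*(-34) = 30*(-34) = -1020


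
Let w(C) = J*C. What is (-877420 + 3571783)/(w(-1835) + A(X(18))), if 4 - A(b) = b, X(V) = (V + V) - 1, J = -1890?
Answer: 2694363/3468119 ≈ 0.77689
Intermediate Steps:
X(V) = -1 + 2*V (X(V) = 2*V - 1 = -1 + 2*V)
A(b) = 4 - b
w(C) = -1890*C
(-877420 + 3571783)/(w(-1835) + A(X(18))) = (-877420 + 3571783)/(-1890*(-1835) + (4 - (-1 + 2*18))) = 2694363/(3468150 + (4 - (-1 + 36))) = 2694363/(3468150 + (4 - 1*35)) = 2694363/(3468150 + (4 - 35)) = 2694363/(3468150 - 31) = 2694363/3468119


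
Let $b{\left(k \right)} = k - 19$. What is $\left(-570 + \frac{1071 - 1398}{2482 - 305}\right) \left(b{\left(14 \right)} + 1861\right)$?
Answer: $- \frac{2303698752}{2177} \approx -1.0582 \cdot 10^{6}$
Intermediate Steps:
$b{\left(k \right)} = -19 + k$ ($b{\left(k \right)} = k - 19 = -19 + k$)
$\left(-570 + \frac{1071 - 1398}{2482 - 305}\right) \left(b{\left(14 \right)} + 1861\right) = \left(-570 + \frac{1071 - 1398}{2482 - 305}\right) \left(\left(-19 + 14\right) + 1861\right) = \left(-570 - \frac{327}{2177}\right) \left(-5 + 1861\right) = \left(-570 - \frac{327}{2177}\right) 1856 = \left(- \frac{1241217}{2177}\right) 1856 = - \frac{2303698752}{2177}$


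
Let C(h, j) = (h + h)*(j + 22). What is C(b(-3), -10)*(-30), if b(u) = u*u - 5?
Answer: -2880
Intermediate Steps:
b(u) = -5 + u² (b(u) = u² - 5 = -5 + u²)
C(h, j) = 2*h*(22 + j) (C(h, j) = (2*h)*(22 + j) = 2*h*(22 + j))
C(b(-3), -10)*(-30) = (2*(-5 + (-3)²)*(22 - 10))*(-30) = (2*(-5 + 9)*12)*(-30) = (2*4*12)*(-30) = 96*(-30) = -2880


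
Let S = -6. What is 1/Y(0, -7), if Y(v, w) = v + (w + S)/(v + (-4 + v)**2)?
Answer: -16/13 ≈ -1.2308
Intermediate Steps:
Y(v, w) = v + (-6 + w)/(v + (-4 + v)**2) (Y(v, w) = v + (w - 6)/(v + (-4 + v)**2) = v + (-6 + w)/(v + (-4 + v)**2))
1/Y(0, -7) = 1/((-6 - 7 + 0**2 + 0*(-4 + 0)**2)/(0 + (-4 + 0)**2)) = 1/((-6 - 7 + 0 + 0*(-4)**2)/(0 + (-4)**2)) = 1/((-6 - 7 + 0 + 0*16)/(0 + 16)) = 1/((-6 - 7 + 0 + 0)/16) = 1/((1/16)*(-13)) = 1/(-13/16) = -16/13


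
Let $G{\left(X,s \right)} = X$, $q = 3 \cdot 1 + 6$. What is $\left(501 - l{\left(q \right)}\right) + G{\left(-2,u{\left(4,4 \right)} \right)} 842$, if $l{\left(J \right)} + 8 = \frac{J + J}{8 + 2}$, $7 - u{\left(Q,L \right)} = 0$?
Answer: $- \frac{5884}{5} \approx -1176.8$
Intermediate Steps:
$q = 9$ ($q = 3 + 6 = 9$)
$u{\left(Q,L \right)} = 7$ ($u{\left(Q,L \right)} = 7 - 0 = 7 + 0 = 7$)
$l{\left(J \right)} = -8 + \frac{J}{5}$ ($l{\left(J \right)} = -8 + \frac{J + J}{8 + 2} = -8 + \frac{2 J}{10} = -8 + 2 J \frac{1}{10} = -8 + \frac{J}{5}$)
$\left(501 - l{\left(q \right)}\right) + G{\left(-2,u{\left(4,4 \right)} \right)} 842 = \left(501 - \left(-8 + \frac{1}{5} \cdot 9\right)\right) - 1684 = \left(501 - \left(-8 + \frac{9}{5}\right)\right) - 1684 = \left(501 - - \frac{31}{5}\right) - 1684 = \left(501 + \frac{31}{5}\right) - 1684 = \frac{2536}{5} - 1684 = - \frac{5884}{5}$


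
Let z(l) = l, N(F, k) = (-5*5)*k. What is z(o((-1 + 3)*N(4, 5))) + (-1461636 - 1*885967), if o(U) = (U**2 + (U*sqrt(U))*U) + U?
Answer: -2285353 + 312500*I*sqrt(10) ≈ -2.2854e+6 + 9.8821e+5*I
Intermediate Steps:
N(F, k) = -25*k
o(U) = U + U**2 + U**(5/2) (o(U) = (U**2 + U**(3/2)*U) + U = (U**2 + U**(5/2)) + U = U + U**2 + U**(5/2))
z(o((-1 + 3)*N(4, 5))) + (-1461636 - 1*885967) = ((-1 + 3)*(-25*5) + ((-1 + 3)*(-25*5))**2 + ((-1 + 3)*(-25*5))**(5/2)) + (-1461636 - 1*885967) = (2*(-125) + (2*(-125))**2 + (2*(-125))**(5/2)) + (-1461636 - 885967) = (-250 + (-250)**2 + (-250)**(5/2)) - 2347603 = (-250 + 62500 + 312500*I*sqrt(10)) - 2347603 = (62250 + 312500*I*sqrt(10)) - 2347603 = -2285353 + 312500*I*sqrt(10)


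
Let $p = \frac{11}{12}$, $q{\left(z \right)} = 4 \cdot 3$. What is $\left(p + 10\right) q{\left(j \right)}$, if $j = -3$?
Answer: $131$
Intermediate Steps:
$q{\left(z \right)} = 12$
$p = \frac{11}{12}$ ($p = 11 \cdot \frac{1}{12} = \frac{11}{12} \approx 0.91667$)
$\left(p + 10\right) q{\left(j \right)} = \left(\frac{11}{12} + 10\right) 12 = \frac{131}{12} \cdot 12 = 131$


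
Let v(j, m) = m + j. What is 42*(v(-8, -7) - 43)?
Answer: -2436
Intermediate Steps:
v(j, m) = j + m
42*(v(-8, -7) - 43) = 42*((-8 - 7) - 43) = 42*(-15 - 43) = 42*(-58) = -2436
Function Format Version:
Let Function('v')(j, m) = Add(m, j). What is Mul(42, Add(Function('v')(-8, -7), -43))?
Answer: -2436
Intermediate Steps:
Function('v')(j, m) = Add(j, m)
Mul(42, Add(Function('v')(-8, -7), -43)) = Mul(42, Add(Add(-8, -7), -43)) = Mul(42, Add(-15, -43)) = Mul(42, -58) = -2436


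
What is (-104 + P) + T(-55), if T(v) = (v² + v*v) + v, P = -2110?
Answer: 3781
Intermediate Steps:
T(v) = v + 2*v² (T(v) = (v² + v²) + v = 2*v² + v = v + 2*v²)
(-104 + P) + T(-55) = (-104 - 2110) - 55*(1 + 2*(-55)) = -2214 - 55*(1 - 110) = -2214 - 55*(-109) = -2214 + 5995 = 3781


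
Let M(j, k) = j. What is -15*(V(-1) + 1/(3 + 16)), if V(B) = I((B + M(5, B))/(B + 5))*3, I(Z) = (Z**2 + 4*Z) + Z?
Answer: -5145/19 ≈ -270.79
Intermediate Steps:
I(Z) = Z**2 + 5*Z
V(B) = 18 (V(B) = (((B + 5)/(B + 5))*(5 + (B + 5)/(B + 5)))*3 = (((5 + B)/(5 + B))*(5 + (5 + B)/(5 + B)))*3 = (1*(5 + 1))*3 = (1*6)*3 = 6*3 = 18)
-15*(V(-1) + 1/(3 + 16)) = -15*(18 + 1/(3 + 16)) = -15*(18 + 1/19) = -15*343/19 = -5145/19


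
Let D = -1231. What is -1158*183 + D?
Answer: -213145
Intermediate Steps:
-1158*183 + D = -1158*183 - 1231 = -211914 - 1231 = -213145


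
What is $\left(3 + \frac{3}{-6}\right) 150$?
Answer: $375$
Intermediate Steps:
$\left(3 + \frac{3}{-6}\right) 150 = \left(3 + 3 \left(- \frac{1}{6}\right)\right) 150 = \left(3 - \frac{1}{2}\right) 150 = \frac{5}{2} \cdot 150 = 375$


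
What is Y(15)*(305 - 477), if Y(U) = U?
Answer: -2580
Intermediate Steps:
Y(15)*(305 - 477) = 15*(305 - 477) = 15*(-172) = -2580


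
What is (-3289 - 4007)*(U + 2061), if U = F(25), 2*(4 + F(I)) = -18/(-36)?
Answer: -15009696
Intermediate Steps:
F(I) = -15/4 (F(I) = -4 + (-18/(-36))/2 = -4 + (-18*(-1/36))/2 = -4 + (½)*(½) = -4 + ¼ = -15/4)
U = -15/4 ≈ -3.7500
(-3289 - 4007)*(U + 2061) = (-3289 - 4007)*(-15/4 + 2061) = -7296*8229/4 = -15009696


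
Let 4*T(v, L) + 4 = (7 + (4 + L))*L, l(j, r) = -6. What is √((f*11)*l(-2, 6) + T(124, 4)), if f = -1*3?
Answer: 2*√53 ≈ 14.560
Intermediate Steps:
T(v, L) = -1 + L*(11 + L)/4 (T(v, L) = -1 + ((7 + (4 + L))*L)/4 = -1 + ((11 + L)*L)/4 = -1 + (L*(11 + L))/4 = -1 + L*(11 + L)/4)
f = -3
√((f*11)*l(-2, 6) + T(124, 4)) = √(-3*11*(-6) + (-1 + (¼)*4² + (11/4)*4)) = √(-33*(-6) + (-1 + (¼)*16 + 11)) = √(198 + (-1 + 4 + 11)) = √(198 + 14) = √212 = 2*√53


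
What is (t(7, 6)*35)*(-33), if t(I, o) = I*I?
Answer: -56595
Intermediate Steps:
t(I, o) = I**2
(t(7, 6)*35)*(-33) = (7**2*35)*(-33) = (49*35)*(-33) = 1715*(-33) = -56595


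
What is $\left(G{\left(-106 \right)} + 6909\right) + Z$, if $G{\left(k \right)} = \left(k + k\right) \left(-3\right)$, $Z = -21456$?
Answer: $-13911$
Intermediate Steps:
$G{\left(k \right)} = - 6 k$ ($G{\left(k \right)} = 2 k \left(-3\right) = - 6 k$)
$\left(G{\left(-106 \right)} + 6909\right) + Z = \left(\left(-6\right) \left(-106\right) + 6909\right) - 21456 = \left(636 + 6909\right) - 21456 = 7545 - 21456 = -13911$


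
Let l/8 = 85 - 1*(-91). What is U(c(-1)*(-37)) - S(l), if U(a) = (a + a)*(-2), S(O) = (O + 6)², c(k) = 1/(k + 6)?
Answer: -9996832/5 ≈ -1.9994e+6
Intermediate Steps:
c(k) = 1/(6 + k)
l = 1408 (l = 8*(85 - 1*(-91)) = 8*(85 + 91) = 8*176 = 1408)
S(O) = (6 + O)²
U(a) = -4*a (U(a) = (2*a)*(-2) = -4*a)
U(c(-1)*(-37)) - S(l) = -4*(-37)/(6 - 1) - (6 + 1408)² = -4*(-37)/5 - 1*1414² = -4*(-37)/5 - 1*1999396 = -4*(-37/5) - 1999396 = 148/5 - 1999396 = -9996832/5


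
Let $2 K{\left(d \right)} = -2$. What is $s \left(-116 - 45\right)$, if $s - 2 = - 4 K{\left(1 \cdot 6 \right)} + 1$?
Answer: $-1127$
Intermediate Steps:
$K{\left(d \right)} = -1$ ($K{\left(d \right)} = \frac{1}{2} \left(-2\right) = -1$)
$s = 7$ ($s = 2 + \left(\left(-4\right) \left(-1\right) + 1\right) = 2 + \left(4 + 1\right) = 2 + 5 = 7$)
$s \left(-116 - 45\right) = 7 \left(-116 - 45\right) = 7 \left(-161\right) = -1127$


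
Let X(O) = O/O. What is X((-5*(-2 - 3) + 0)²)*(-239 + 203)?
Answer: -36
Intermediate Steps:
X(O) = 1
X((-5*(-2 - 3) + 0)²)*(-239 + 203) = 1*(-239 + 203) = 1*(-36) = -36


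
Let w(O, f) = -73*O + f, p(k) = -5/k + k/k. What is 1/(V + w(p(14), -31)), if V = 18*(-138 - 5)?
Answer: -14/37127 ≈ -0.00037708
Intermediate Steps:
p(k) = 1 - 5/k (p(k) = -5/k + 1 = 1 - 5/k)
w(O, f) = f - 73*O
V = -2574 (V = 18*(-143) = -2574)
1/(V + w(p(14), -31)) = 1/(-2574 + (-31 - 73*(-5 + 14)/14)) = 1/(-2574 + (-31 - 73*9/14)) = 1/(-2574 + (-31 - 657/14)) = 1/(-2574 - 1091/14) = 1/(-37127/14) = -14/37127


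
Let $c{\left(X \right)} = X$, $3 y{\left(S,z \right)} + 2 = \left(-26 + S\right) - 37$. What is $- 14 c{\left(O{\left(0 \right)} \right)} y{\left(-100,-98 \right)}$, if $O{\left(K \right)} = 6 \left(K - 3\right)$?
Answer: $-13860$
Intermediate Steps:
$y{\left(S,z \right)} = - \frac{65}{3} + \frac{S}{3}$ ($y{\left(S,z \right)} = - \frac{2}{3} + \frac{\left(-26 + S\right) - 37}{3} = - \frac{2}{3} + \frac{-63 + S}{3} = - \frac{2}{3} + \left(-21 + \frac{S}{3}\right) = - \frac{65}{3} + \frac{S}{3}$)
$O{\left(K \right)} = -18 + 6 K$ ($O{\left(K \right)} = 6 \left(-3 + K\right) = -18 + 6 K$)
$- 14 c{\left(O{\left(0 \right)} \right)} y{\left(-100,-98 \right)} = - 14 \left(-18 + 6 \cdot 0\right) \left(- \frac{65}{3} + \frac{1}{3} \left(-100\right)\right) = - 14 \left(-18 + 0\right) \left(- \frac{65}{3} - \frac{100}{3}\right) = \left(-14\right) \left(-18\right) \left(-55\right) = 252 \left(-55\right) = -13860$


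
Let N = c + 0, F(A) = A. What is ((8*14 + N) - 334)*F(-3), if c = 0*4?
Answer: 666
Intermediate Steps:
c = 0
N = 0 (N = 0 + 0 = 0)
((8*14 + N) - 334)*F(-3) = ((8*14 + 0) - 334)*(-3) = ((112 + 0) - 334)*(-3) = (112 - 334)*(-3) = -222*(-3) = 666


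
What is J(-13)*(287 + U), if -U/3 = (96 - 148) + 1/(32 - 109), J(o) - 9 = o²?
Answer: 6072292/77 ≈ 78861.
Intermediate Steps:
J(o) = 9 + o²
U = 12015/77 (U = -3*((96 - 148) + 1/(32 - 109)) = -3*(-52 + 1/(-77)) = -3*(-52 - 1/77) = -3*(-4005/77) = 12015/77 ≈ 156.04)
J(-13)*(287 + U) = (9 + (-13)²)*(287 + 12015/77) = (9 + 169)*(34114/77) = 178*(34114/77) = 6072292/77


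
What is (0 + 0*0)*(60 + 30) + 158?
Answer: 158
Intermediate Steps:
(0 + 0*0)*(60 + 30) + 158 = (0 + 0)*90 + 158 = 0*90 + 158 = 0 + 158 = 158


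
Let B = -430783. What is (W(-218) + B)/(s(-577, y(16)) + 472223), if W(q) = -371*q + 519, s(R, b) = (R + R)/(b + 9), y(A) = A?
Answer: -2911550/3934807 ≈ -0.73995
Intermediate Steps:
s(R, b) = 2*R/(9 + b) (s(R, b) = (2*R)/(9 + b) = 2*R/(9 + b))
W(q) = 519 - 371*q
(W(-218) + B)/(s(-577, y(16)) + 472223) = ((519 - 371*(-218)) - 430783)/(2*(-577)/(9 + 16) + 472223) = ((519 + 80878) - 430783)/(2*(-577)/25 + 472223) = (81397 - 430783)/(2*(-577)*(1/25) + 472223) = -349386/(-1154/25 + 472223) = -349386/11804421/25 = -349386*25/11804421 = -2911550/3934807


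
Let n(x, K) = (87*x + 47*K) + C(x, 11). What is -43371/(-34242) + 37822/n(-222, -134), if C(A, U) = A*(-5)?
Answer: -38737447/139832914 ≈ -0.27703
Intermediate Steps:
C(A, U) = -5*A
n(x, K) = 47*K + 82*x (n(x, K) = (87*x + 47*K) - 5*x = (47*K + 87*x) - 5*x = 47*K + 82*x)
-43371/(-34242) + 37822/n(-222, -134) = -43371/(-34242) + 37822/(47*(-134) + 82*(-222)) = -43371*(-1/34242) + 37822/(-6298 - 18204) = 14457/11414 + 37822/(-24502) = 14457/11414 + 37822*(-1/24502) = 14457/11414 - 18911/12251 = -38737447/139832914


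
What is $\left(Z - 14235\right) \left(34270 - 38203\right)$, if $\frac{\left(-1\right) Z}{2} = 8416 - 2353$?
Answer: $103677813$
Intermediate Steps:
$Z = -12126$ ($Z = - 2 \left(8416 - 2353\right) = \left(-2\right) 6063 = -12126$)
$\left(Z - 14235\right) \left(34270 - 38203\right) = \left(-12126 - 14235\right) \left(34270 - 38203\right) = \left(-26361\right) \left(-3933\right) = 103677813$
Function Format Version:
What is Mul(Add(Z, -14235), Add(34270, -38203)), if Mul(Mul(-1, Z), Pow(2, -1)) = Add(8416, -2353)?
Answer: 103677813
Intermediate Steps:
Z = -12126 (Z = Mul(-2, Add(8416, -2353)) = Mul(-2, 6063) = -12126)
Mul(Add(Z, -14235), Add(34270, -38203)) = Mul(Add(-12126, -14235), Add(34270, -38203)) = Mul(-26361, -3933) = 103677813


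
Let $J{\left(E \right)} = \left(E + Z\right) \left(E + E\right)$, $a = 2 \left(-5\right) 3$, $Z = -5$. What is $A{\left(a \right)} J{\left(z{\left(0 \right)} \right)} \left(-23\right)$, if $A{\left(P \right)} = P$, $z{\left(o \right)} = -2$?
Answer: $19320$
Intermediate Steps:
$a = -30$ ($a = \left(-10\right) 3 = -30$)
$J{\left(E \right)} = 2 E \left(-5 + E\right)$ ($J{\left(E \right)} = \left(E - 5\right) \left(E + E\right) = \left(-5 + E\right) 2 E = 2 E \left(-5 + E\right)$)
$A{\left(a \right)} J{\left(z{\left(0 \right)} \right)} \left(-23\right) = - 30 \cdot 2 \left(-2\right) \left(-5 - 2\right) \left(-23\right) = - 30 \cdot 2 \left(-2\right) \left(-7\right) \left(-23\right) = \left(-30\right) 28 \left(-23\right) = \left(-840\right) \left(-23\right) = 19320$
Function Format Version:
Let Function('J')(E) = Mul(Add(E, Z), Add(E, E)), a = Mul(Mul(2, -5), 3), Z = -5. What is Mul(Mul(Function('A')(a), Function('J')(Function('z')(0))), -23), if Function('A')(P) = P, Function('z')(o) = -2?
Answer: 19320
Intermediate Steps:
a = -30 (a = Mul(-10, 3) = -30)
Function('J')(E) = Mul(2, E, Add(-5, E)) (Function('J')(E) = Mul(Add(E, -5), Add(E, E)) = Mul(Add(-5, E), Mul(2, E)) = Mul(2, E, Add(-5, E)))
Mul(Mul(Function('A')(a), Function('J')(Function('z')(0))), -23) = Mul(Mul(-30, Mul(2, -2, Add(-5, -2))), -23) = Mul(Mul(-30, Mul(2, -2, -7)), -23) = Mul(Mul(-30, 28), -23) = Mul(-840, -23) = 19320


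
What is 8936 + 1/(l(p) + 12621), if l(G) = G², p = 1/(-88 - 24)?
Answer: 1414728096744/158317825 ≈ 8936.0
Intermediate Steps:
p = -1/112 (p = 1/(-112) = -1/112 ≈ -0.0089286)
8936 + 1/(l(p) + 12621) = 8936 + 1/((-1/112)² + 12621) = 8936 + 1/(1/12544 + 12621) = 8936 + 1/(158317825/12544) = 8936 + 12544/158317825 = 1414728096744/158317825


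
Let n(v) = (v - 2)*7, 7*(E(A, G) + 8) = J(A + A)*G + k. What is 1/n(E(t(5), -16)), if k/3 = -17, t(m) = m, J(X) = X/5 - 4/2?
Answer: -1/121 ≈ -0.0082645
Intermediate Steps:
J(X) = -2 + X/5 (J(X) = X*(⅕) - 4*½ = X/5 - 2 = -2 + X/5)
k = -51 (k = 3*(-17) = -51)
E(A, G) = -107/7 + G*(-2 + 2*A/5)/7 (E(A, G) = -8 + ((-2 + (A + A)/5)*G - 51)/7 = -8 + ((-2 + (2*A)/5)*G - 51)/7 = -8 + ((-2 + 2*A/5)*G - 51)/7 = -8 + (G*(-2 + 2*A/5) - 51)/7 = -8 + (-51 + G*(-2 + 2*A/5))/7 = -8 + (-51/7 + G*(-2 + 2*A/5)/7) = -107/7 + G*(-2 + 2*A/5)/7)
n(v) = -14 + 7*v (n(v) = (-2 + v)*7 = -14 + 7*v)
1/n(E(t(5), -16)) = 1/(-14 + 7*(-107/7 + (2/35)*(-16)*(-5 + 5))) = 1/(-14 + 7*(-107/7 + (2/35)*(-16)*0)) = 1/(-14 + 7*(-107/7 + 0)) = 1/(-14 + 7*(-107/7)) = 1/(-14 - 107) = 1/(-121) = -1/121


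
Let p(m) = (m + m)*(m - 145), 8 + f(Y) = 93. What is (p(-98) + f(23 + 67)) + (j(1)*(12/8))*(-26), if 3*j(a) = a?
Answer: 47700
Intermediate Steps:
j(a) = a/3
f(Y) = 85 (f(Y) = -8 + 93 = 85)
p(m) = 2*m*(-145 + m) (p(m) = (2*m)*(-145 + m) = 2*m*(-145 + m))
(p(-98) + f(23 + 67)) + (j(1)*(12/8))*(-26) = (2*(-98)*(-145 - 98) + 85) + (((⅓)*1)*(12/8))*(-26) = (2*(-98)*(-243) + 85) + ((12*(⅛))/3)*(-26) = (47628 + 85) + ((⅓)*(3/2))*(-26) = 47713 + (½)*(-26) = 47713 - 13 = 47700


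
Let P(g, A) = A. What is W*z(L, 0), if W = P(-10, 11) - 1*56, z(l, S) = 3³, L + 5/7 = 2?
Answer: -1215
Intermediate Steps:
L = 9/7 (L = -5/7 + 2 = 9/7 ≈ 1.2857)
z(l, S) = 27
W = -45 (W = 11 - 1*56 = 11 - 56 = -45)
W*z(L, 0) = -45*27 = -1215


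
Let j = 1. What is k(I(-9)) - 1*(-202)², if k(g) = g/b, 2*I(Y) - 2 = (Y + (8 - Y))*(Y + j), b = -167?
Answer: -6814237/167 ≈ -40804.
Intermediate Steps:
I(Y) = 5 + 4*Y (I(Y) = 1 + ((Y + (8 - Y))*(Y + 1))/2 = 1 + (8*(1 + Y))/2 = 1 + (8 + 8*Y)/2 = 1 + (4 + 4*Y) = 5 + 4*Y)
k(g) = -g/167 (k(g) = g/(-167) = g*(-1/167) = -g/167)
k(I(-9)) - 1*(-202)² = -(5 + 4*(-9))/167 - 1*(-202)² = -(5 - 36)/167 - 1*40804 = -1/167*(-31) - 40804 = 31/167 - 40804 = -6814237/167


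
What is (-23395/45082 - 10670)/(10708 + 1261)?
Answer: -481048335/539586458 ≈ -0.89151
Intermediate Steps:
(-23395/45082 - 10670)/(10708 + 1261) = (-23395*1/45082 - 10670)/11969 = (-23395/45082 - 10670)*(1/11969) = -481048335/45082*1/11969 = -481048335/539586458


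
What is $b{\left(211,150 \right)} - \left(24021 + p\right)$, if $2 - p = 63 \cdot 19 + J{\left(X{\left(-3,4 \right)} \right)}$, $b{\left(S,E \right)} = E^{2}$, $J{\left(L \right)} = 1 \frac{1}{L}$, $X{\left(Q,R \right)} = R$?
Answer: $- \frac{1303}{4} \approx -325.75$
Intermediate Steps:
$J{\left(L \right)} = \frac{1}{L}$
$p = - \frac{4781}{4}$ ($p = 2 - \left(63 \cdot 19 + \frac{1}{4}\right) = 2 - \left(1197 + \frac{1}{4}\right) = 2 - \frac{4789}{4} = - \frac{4781}{4} \approx -1195.3$)
$b{\left(211,150 \right)} - \left(24021 + p\right) = 150^{2} - \frac{91303}{4} = 22500 + \left(-24021 + \frac{4781}{4}\right) = 22500 - \frac{91303}{4} = - \frac{1303}{4}$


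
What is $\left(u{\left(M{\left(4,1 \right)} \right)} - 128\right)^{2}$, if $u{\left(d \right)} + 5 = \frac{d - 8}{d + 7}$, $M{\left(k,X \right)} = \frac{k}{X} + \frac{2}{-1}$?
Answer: $\frac{160801}{9} \approx 17867.0$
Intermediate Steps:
$M{\left(k,X \right)} = -2 + \frac{k}{X}$ ($M{\left(k,X \right)} = \frac{k}{X} + 2 \left(-1\right) = \frac{k}{X} - 2 = -2 + \frac{k}{X}$)
$u{\left(d \right)} = -5 + \frac{-8 + d}{7 + d}$ ($u{\left(d \right)} = -5 + \frac{d - 8}{d + 7} = -5 + \frac{-8 + d}{7 + d}$)
$\left(u{\left(M{\left(4,1 \right)} \right)} - 128\right)^{2} = \left(\frac{-43 - 4 \left(-2 + \frac{4}{1}\right)}{7 - \left(2 - \frac{4}{1}\right)} - 128\right)^{2} = \left(\frac{-43 - 4 \left(-2 + 4 \cdot 1\right)}{7 + \left(-2 + 4 \cdot 1\right)} - 128\right)^{2} = \left(\frac{-43 - 4 \left(-2 + 4\right)}{7 + \left(-2 + 4\right)} - 128\right)^{2} = \left(\frac{-43 - 8}{7 + 2} - 128\right)^{2} = \left(\frac{-43 - 8}{9} - 128\right)^{2} = \left(\frac{1}{9} \left(-51\right) - 128\right)^{2} = \left(- \frac{17}{3} - 128\right)^{2} = \left(- \frac{401}{3}\right)^{2} = \frac{160801}{9}$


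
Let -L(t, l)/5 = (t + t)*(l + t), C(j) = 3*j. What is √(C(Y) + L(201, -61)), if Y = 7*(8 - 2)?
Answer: I*√281274 ≈ 530.35*I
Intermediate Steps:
Y = 42 (Y = 7*6 = 42)
L(t, l) = -10*t*(l + t) (L(t, l) = -5*(t + t)*(l + t) = -5*2*t*(l + t) = -10*t*(l + t))
√(C(Y) + L(201, -61)) = √(3*42 - 10*201*(-61 + 201)) = √(126 - 10*201*140) = √(126 - 281400) = √(-281274) = I*√281274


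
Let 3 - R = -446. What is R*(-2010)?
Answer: -902490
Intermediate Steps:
R = 449 (R = 3 - 1*(-446) = 3 + 446 = 449)
R*(-2010) = 449*(-2010) = -902490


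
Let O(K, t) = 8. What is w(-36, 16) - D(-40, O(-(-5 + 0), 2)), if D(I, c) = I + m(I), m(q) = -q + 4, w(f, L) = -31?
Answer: -35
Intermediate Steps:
m(q) = 4 - q
D(I, c) = 4 (D(I, c) = I + (4 - I) = 4)
w(-36, 16) - D(-40, O(-(-5 + 0), 2)) = -31 - 1*4 = -31 - 4 = -35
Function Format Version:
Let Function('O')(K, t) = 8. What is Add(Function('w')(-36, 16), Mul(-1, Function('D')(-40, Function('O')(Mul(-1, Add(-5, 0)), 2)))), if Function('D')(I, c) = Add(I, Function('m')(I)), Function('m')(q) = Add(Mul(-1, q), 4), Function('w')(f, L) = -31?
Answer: -35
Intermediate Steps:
Function('m')(q) = Add(4, Mul(-1, q))
Function('D')(I, c) = 4 (Function('D')(I, c) = Add(I, Add(4, Mul(-1, I))) = 4)
Add(Function('w')(-36, 16), Mul(-1, Function('D')(-40, Function('O')(Mul(-1, Add(-5, 0)), 2)))) = Add(-31, Mul(-1, 4)) = Add(-31, -4) = -35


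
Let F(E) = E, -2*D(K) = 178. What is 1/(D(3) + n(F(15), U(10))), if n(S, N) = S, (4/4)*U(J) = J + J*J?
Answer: -1/74 ≈ -0.013514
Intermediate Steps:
D(K) = -89 (D(K) = -1/2*178 = -89)
U(J) = J + J**2 (U(J) = J + J*J = J + J**2)
1/(D(3) + n(F(15), U(10))) = 1/(-89 + 15) = 1/(-74) = -1/74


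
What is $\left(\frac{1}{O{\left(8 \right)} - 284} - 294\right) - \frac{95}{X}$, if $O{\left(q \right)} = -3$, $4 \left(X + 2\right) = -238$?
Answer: $- \frac{251807}{861} \approx -292.46$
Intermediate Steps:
$X = - \frac{123}{2}$ ($X = -2 + \frac{1}{4} \left(-238\right) = -2 - \frac{119}{2} = - \frac{123}{2} \approx -61.5$)
$\left(\frac{1}{O{\left(8 \right)} - 284} - 294\right) - \frac{95}{X} = \left(\frac{1}{-3 - 284} - 294\right) - \frac{95}{- \frac{123}{2}} = \left(\frac{1}{-287} - 294\right) - - \frac{190}{123} = \left(- \frac{1}{287} - 294\right) + \frac{190}{123} = - \frac{84379}{287} + \frac{190}{123} = - \frac{251807}{861}$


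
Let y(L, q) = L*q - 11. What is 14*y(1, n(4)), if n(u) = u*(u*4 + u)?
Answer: 966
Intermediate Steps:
n(u) = 5*u² (n(u) = u*(4*u + u) = u*(5*u) = 5*u²)
y(L, q) = -11 + L*q
14*y(1, n(4)) = 14*(-11 + 1*(5*4²)) = 14*(-11 + 1*(5*16)) = 14*(-11 + 1*80) = 14*(-11 + 80) = 14*69 = 966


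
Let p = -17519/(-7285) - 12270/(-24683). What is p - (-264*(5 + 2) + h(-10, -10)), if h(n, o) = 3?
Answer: 332281691902/179815655 ≈ 1847.9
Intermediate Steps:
p = 521808427/179815655 (p = -17519*(-1/7285) - 12270*(-1/24683) = 17519/7285 + 12270/24683 = 521808427/179815655 ≈ 2.9019)
p - (-264*(5 + 2) + h(-10, -10)) = 521808427/179815655 - (-264*(5 + 2) + 3) = 521808427/179815655 - (-264*7 + 3) = 521808427/179815655 - (-88*21 + 3) = 521808427/179815655 - (-1848 + 3) = 521808427/179815655 - 1*(-1845) = 521808427/179815655 + 1845 = 332281691902/179815655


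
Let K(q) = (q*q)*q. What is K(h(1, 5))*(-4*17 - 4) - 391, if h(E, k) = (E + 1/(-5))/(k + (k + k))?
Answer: -18328637/46875 ≈ -391.01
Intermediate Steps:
h(E, k) = (-1/5 + E)/(3*k) (h(E, k) = (E - 1/5)/(k + 2*k) = (-1/5 + E)/((3*k)) = (-1/5 + E)*(1/(3*k)) = (-1/5 + E)/(3*k))
K(q) = q**3 (K(q) = q**2*q = q**3)
K(h(1, 5))*(-4*17 - 4) - 391 = ((1/15)*(-1 + 5*1)/5)**3*(-4*17 - 4) - 391 = ((1/15)*(1/5)*(-1 + 5))**3*(-68 - 4) - 391 = ((1/15)*(1/5)*4)**3*(-72) - 391 = (4/75)**3*(-72) - 391 = (64/421875)*(-72) - 391 = -512/46875 - 391 = -18328637/46875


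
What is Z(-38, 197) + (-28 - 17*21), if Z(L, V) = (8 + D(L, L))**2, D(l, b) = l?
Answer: 515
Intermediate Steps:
Z(L, V) = (8 + L)**2
Z(-38, 197) + (-28 - 17*21) = (8 - 38)**2 + (-28 - 17*21) = (-30)**2 + (-28 - 357) = 900 - 385 = 515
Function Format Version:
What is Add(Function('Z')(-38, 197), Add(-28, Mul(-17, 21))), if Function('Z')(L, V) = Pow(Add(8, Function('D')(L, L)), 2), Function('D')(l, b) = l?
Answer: 515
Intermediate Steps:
Function('Z')(L, V) = Pow(Add(8, L), 2)
Add(Function('Z')(-38, 197), Add(-28, Mul(-17, 21))) = Add(Pow(Add(8, -38), 2), Add(-28, Mul(-17, 21))) = Add(Pow(-30, 2), Add(-28, -357)) = Add(900, -385) = 515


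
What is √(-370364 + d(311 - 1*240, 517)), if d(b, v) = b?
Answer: 7*I*√7557 ≈ 608.52*I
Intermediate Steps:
√(-370364 + d(311 - 1*240, 517)) = √(-370364 + (311 - 1*240)) = √(-370364 + (311 - 240)) = √(-370364 + 71) = √(-370293) = 7*I*√7557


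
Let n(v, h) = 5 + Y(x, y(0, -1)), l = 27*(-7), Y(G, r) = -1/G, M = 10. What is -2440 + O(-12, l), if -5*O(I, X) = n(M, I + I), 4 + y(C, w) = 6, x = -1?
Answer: -12206/5 ≈ -2441.2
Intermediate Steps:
y(C, w) = 2 (y(C, w) = -4 + 6 = 2)
l = -189
n(v, h) = 6 (n(v, h) = 5 - 1/(-1) = 5 - 1*(-1) = 5 + 1 = 6)
O(I, X) = -6/5 (O(I, X) = -1/5*6 = -6/5)
-2440 + O(-12, l) = -2440 - 6/5 = -12206/5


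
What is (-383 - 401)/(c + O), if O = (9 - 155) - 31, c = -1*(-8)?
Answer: 784/169 ≈ 4.6391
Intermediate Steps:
c = 8
O = -177 (O = -146 - 31 = -177)
(-383 - 401)/(c + O) = (-383 - 401)/(8 - 177) = -784/(-169) = -784*(-1/169) = 784/169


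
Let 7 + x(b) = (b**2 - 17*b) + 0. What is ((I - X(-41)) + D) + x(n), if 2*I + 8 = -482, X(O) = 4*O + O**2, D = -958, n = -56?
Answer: 1361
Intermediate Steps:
X(O) = O**2 + 4*O
I = -245 (I = -4 + (1/2)*(-482) = -4 - 241 = -245)
x(b) = -7 + b**2 - 17*b (x(b) = -7 + ((b**2 - 17*b) + 0) = -7 + (b**2 - 17*b) = -7 + b**2 - 17*b)
((I - X(-41)) + D) + x(n) = ((-245 - (-41)*(4 - 41)) - 958) + (-7 + (-56)**2 - 17*(-56)) = ((-245 - (-41)*(-37)) - 958) + (-7 + 3136 + 952) = ((-245 - 1*1517) - 958) + 4081 = ((-245 - 1517) - 958) + 4081 = (-1762 - 958) + 4081 = -2720 + 4081 = 1361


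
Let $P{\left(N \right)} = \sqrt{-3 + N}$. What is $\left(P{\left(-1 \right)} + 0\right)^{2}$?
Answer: $-4$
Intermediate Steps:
$\left(P{\left(-1 \right)} + 0\right)^{2} = \left(\sqrt{-3 - 1} + 0\right)^{2} = \left(\sqrt{-4} + 0\right)^{2} = \left(2 i + 0\right)^{2} = \left(2 i\right)^{2} = -4$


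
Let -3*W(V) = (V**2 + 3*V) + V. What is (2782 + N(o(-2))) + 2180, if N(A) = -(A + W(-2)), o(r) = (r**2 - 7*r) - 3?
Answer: 14837/3 ≈ 4945.7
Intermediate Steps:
W(V) = -4*V/3 - V**2/3 (W(V) = -((V**2 + 3*V) + V)/3 = -(V**2 + 4*V)/3 = -4*V/3 - V**2/3)
o(r) = -3 + r**2 - 7*r
N(A) = -4/3 - A (N(A) = -(A - 1/3*(-2)*(4 - 2)) = -(A - 1/3*(-2)*2) = -(A + 4/3) = -(4/3 + A) = -4/3 - A)
(2782 + N(o(-2))) + 2180 = (2782 + (-4/3 - (-3 + (-2)**2 - 7*(-2)))) + 2180 = (2782 + (-4/3 - (-3 + 4 + 14))) + 2180 = (2782 + (-4/3 - 1*15)) + 2180 = (2782 + (-4/3 - 15)) + 2180 = (2782 - 49/3) + 2180 = 8297/3 + 2180 = 14837/3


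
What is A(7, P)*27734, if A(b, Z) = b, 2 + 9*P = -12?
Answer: 194138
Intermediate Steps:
P = -14/9 (P = -2/9 + (⅑)*(-12) = -2/9 - 4/3 = -14/9 ≈ -1.5556)
A(7, P)*27734 = 7*27734 = 194138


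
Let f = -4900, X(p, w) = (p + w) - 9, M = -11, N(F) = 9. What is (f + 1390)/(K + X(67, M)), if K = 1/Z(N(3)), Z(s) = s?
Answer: -15795/212 ≈ -74.505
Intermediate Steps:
X(p, w) = -9 + p + w
K = ⅑ (K = 1/9 = ⅑ ≈ 0.11111)
(f + 1390)/(K + X(67, M)) = (-4900 + 1390)/(⅑ + (-9 + 67 - 11)) = -3510/(⅑ + 47) = -3510/424/9 = -3510*9/424 = -15795/212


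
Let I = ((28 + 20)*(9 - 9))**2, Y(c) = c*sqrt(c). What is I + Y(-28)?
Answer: -56*I*sqrt(7) ≈ -148.16*I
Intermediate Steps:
Y(c) = c**(3/2)
I = 0 (I = (48*0)**2 = 0**2 = 0)
I + Y(-28) = 0 + (-28)**(3/2) = 0 - 56*I*sqrt(7) = -56*I*sqrt(7)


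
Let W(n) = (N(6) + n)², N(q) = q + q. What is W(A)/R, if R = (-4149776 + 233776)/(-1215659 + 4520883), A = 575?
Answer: -142359716057/489500 ≈ -2.9083e+5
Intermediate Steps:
N(q) = 2*q
W(n) = (12 + n)² (W(n) = (2*6 + n)² = (12 + n)²)
R = -489500/413153 (R = -3916000/3305224 = -3916000*1/3305224 = -489500/413153 ≈ -1.1848)
W(A)/R = (12 + 575)²/(-489500/413153) = 587²*(-413153/489500) = 344569*(-413153/489500) = -142359716057/489500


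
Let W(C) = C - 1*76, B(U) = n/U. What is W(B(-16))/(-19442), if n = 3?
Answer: 1219/311072 ≈ 0.0039187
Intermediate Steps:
B(U) = 3/U
W(C) = -76 + C (W(C) = C - 76 = -76 + C)
W(B(-16))/(-19442) = (-76 + 3/(-16))/(-19442) = (-76 + 3*(-1/16))*(-1/19442) = (-76 - 3/16)*(-1/19442) = -1219/16*(-1/19442) = 1219/311072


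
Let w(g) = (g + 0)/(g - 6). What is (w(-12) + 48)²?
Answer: 21316/9 ≈ 2368.4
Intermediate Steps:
w(g) = g/(-6 + g)
(w(-12) + 48)² = (-12/(-6 - 12) + 48)² = (-12/(-18) + 48)² = (-12*(-1/18) + 48)² = (⅔ + 48)² = (146/3)² = 21316/9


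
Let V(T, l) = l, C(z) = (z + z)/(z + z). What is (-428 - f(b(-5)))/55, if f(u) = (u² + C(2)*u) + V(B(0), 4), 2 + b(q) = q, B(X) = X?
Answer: -474/55 ≈ -8.6182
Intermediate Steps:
C(z) = 1 (C(z) = (2*z)/((2*z)) = (2*z)*(1/(2*z)) = 1)
b(q) = -2 + q
f(u) = 4 + u + u² (f(u) = (u² + 1*u) + 4 = (u² + u) + 4 = (u + u²) + 4 = 4 + u + u²)
(-428 - f(b(-5)))/55 = (-428 - (4 + (-2 - 5) + (-2 - 5)²))/55 = (-428 - (4 - 7 + (-7)²))*(1/55) = (-428 - (4 - 7 + 49))*(1/55) = (-428 - 1*46)*(1/55) = (-428 - 46)*(1/55) = -474*1/55 = -474/55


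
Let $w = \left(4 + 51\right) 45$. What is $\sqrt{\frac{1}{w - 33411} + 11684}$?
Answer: $\frac{\sqrt{2795502428682}}{15468} \approx 108.09$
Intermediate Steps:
$w = 2475$ ($w = 55 \cdot 45 = 2475$)
$\sqrt{\frac{1}{w - 33411} + 11684} = \sqrt{\frac{1}{2475 - 33411} + 11684} = \sqrt{\frac{1}{-30936} + 11684} = \sqrt{- \frac{1}{30936} + 11684} = \sqrt{\frac{361456223}{30936}} = \frac{\sqrt{2795502428682}}{15468}$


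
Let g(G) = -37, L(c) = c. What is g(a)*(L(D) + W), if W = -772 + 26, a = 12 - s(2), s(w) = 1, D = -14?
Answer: 28120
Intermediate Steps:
a = 11 (a = 12 - 1*1 = 12 - 1 = 11)
W = -746
g(a)*(L(D) + W) = -37*(-14 - 746) = -37*(-760) = 28120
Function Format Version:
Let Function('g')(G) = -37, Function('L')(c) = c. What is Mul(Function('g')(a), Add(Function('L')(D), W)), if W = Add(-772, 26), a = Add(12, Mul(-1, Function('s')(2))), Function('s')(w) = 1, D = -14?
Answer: 28120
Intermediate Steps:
a = 11 (a = Add(12, Mul(-1, 1)) = Add(12, -1) = 11)
W = -746
Mul(Function('g')(a), Add(Function('L')(D), W)) = Mul(-37, Add(-14, -746)) = Mul(-37, -760) = 28120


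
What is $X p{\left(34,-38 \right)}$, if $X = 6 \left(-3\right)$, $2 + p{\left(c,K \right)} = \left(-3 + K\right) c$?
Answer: $25128$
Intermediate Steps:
$p{\left(c,K \right)} = -2 + c \left(-3 + K\right)$ ($p{\left(c,K \right)} = -2 + \left(-3 + K\right) c = -2 + c \left(-3 + K\right)$)
$X = -18$
$X p{\left(34,-38 \right)} = - 18 \left(-2 - 102 - 1292\right) = \left(-18\right) \left(-1396\right) = 25128$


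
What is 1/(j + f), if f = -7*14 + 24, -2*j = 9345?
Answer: -2/9493 ≈ -0.00021068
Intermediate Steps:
j = -9345/2 (j = -½*9345 = -9345/2 ≈ -4672.5)
f = -74 (f = -98 + 24 = -74)
1/(j + f) = 1/(-9345/2 - 74) = 1/(-9493/2) = -2/9493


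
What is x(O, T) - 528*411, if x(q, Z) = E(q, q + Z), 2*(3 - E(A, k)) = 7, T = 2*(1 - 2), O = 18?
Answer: -434017/2 ≈ -2.1701e+5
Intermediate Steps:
T = -2 (T = 2*(-1) = -2)
E(A, k) = -1/2 (E(A, k) = 3 - 1/2*7 = 3 - 7/2 = -1/2)
x(q, Z) = -1/2
x(O, T) - 528*411 = -1/2 - 528*411 = -1/2 - 217008 = -434017/2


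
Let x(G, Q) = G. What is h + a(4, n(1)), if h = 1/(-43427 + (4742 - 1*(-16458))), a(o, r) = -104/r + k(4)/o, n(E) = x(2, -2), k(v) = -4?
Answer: -1178032/22227 ≈ -53.000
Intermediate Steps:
n(E) = 2
a(o, r) = -104/r - 4/o
h = -1/22227 (h = 1/(-43427 + (4742 + 16458)) = 1/(-43427 + 21200) = 1/(-22227) = -1/22227 ≈ -4.4990e-5)
h + a(4, n(1)) = -1/22227 + (-104/2 - 4/4) = -1/22227 + (-104*1/2 - 4*1/4) = -1/22227 + (-52 - 1) = -1/22227 - 53 = -1178032/22227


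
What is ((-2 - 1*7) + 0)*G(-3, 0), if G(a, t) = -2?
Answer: 18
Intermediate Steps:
((-2 - 1*7) + 0)*G(-3, 0) = ((-2 - 1*7) + 0)*(-2) = ((-2 - 7) + 0)*(-2) = (-9 + 0)*(-2) = -9*(-2) = 18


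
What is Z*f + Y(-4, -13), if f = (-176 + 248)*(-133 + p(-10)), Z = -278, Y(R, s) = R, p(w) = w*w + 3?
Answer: 600476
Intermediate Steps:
p(w) = 3 + w**2 (p(w) = w**2 + 3 = 3 + w**2)
f = -2160 (f = (-176 + 248)*(-133 + (3 + (-10)**2)) = 72*(-133 + (3 + 100)) = 72*(-133 + 103) = 72*(-30) = -2160)
Z*f + Y(-4, -13) = -278*(-2160) - 4 = 600480 - 4 = 600476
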